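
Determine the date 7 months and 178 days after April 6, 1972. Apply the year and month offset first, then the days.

Advancing 7 months and 178 days from April 6, 1972: first the month/year part, then the days.
month 4 + 7 = 11 → November 1972.
Day 6 is valid in November, giving November 6, 1972.
Now add 178 days from November 6, 1972.
November has 30 days, so 30 − 6 = 24 days remain after November 6, 1972; 178 − 24 = 154 left.
December 1972 has 31 days: 154 − 31 = 123 left.
January 1973 has 31 days: 123 − 31 = 92 left.
February 1973 has 28 days (1973 is not a leap year): 92 − 28 = 64 left.
March 1973 has 31 days: 64 − 31 = 33 left.
April 1973 has 30 days: 33 − 30 = 3 left.
3 days into May 1973 → May 3, 1973.

May 3, 1973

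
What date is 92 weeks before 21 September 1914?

December 16, 1912

Subtracting 92 weeks = 644 days from September 21, 1914.
Going back 21 days from September 21, 1914 reaches the end of the previous month; 644 − 21 = 623 left.
August 1914 has 31 days: 623 − 31 = 592 left.
July 1914 has 31 days: 592 − 31 = 561 left.
June 1914 has 30 days: 561 − 30 = 531 left.
May 1914 has 31 days: 531 − 31 = 500 left.
April 1914 has 30 days: 500 − 30 = 470 left.
March 1914 has 31 days: 470 − 31 = 439 left.
February 1914 has 28 days (1914 is not a leap year): 439 − 28 = 411 left.
January 1914 has 31 days: 411 − 31 = 380 left.
December 1913 has 31 days: 380 − 31 = 349 left.
November 1913 has 30 days: 349 − 30 = 319 left.
October 1913 has 31 days: 319 − 31 = 288 left.
September 1913 has 30 days: 288 − 30 = 258 left.
August 1913 has 31 days: 258 − 31 = 227 left.
July 1913 has 31 days: 227 − 31 = 196 left.
June 1913 has 30 days: 196 − 30 = 166 left.
May 1913 has 31 days: 166 − 31 = 135 left.
April 1913 has 30 days: 135 − 30 = 105 left.
March 1913 has 31 days: 105 − 31 = 74 left.
February 1913 has 28 days (1913 is not a leap year): 74 − 28 = 46 left.
January 1913 has 31 days: 46 − 31 = 15 left.
December 1912 has 31 days; 31 − 15 = 16 → December 16, 1912.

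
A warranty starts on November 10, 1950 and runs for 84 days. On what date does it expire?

February 2, 1951

Counting forward 84 days from November 10, 1950.
November has 30 days, so 30 − 10 = 20 days remain after November 10, 1950; 84 − 20 = 64 left.
December 1950 has 31 days: 64 − 31 = 33 left.
January 1951 has 31 days: 33 − 31 = 2 left.
2 days into February 1951 → February 2, 1951.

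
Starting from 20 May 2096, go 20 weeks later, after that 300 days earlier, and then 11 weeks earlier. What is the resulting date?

September 26, 2095

Advancing 20 weeks (= 140 days) from May 20, 2096:
May has 31 days, so 31 − 20 = 11 days remain after May 20, 2096; 140 − 11 = 129 left.
June 2096 has 30 days: 129 − 30 = 99 left.
July 2096 has 31 days: 99 − 31 = 68 left.
August 2096 has 31 days: 68 − 31 = 37 left.
September 2096 has 30 days: 37 − 30 = 7 left.
7 days into October 2096 → October 7, 2096.
Subtracting 300 days from October 7, 2096:
Going back 7 days from October 7, 2096 reaches the end of the previous month; 300 − 7 = 293 left.
September 2096 has 30 days: 293 − 30 = 263 left.
August 2096 has 31 days: 263 − 31 = 232 left.
July 2096 has 31 days: 232 − 31 = 201 left.
June 2096 has 30 days: 201 − 30 = 171 left.
May 2096 has 31 days: 171 − 31 = 140 left.
April 2096 has 30 days: 140 − 30 = 110 left.
March 2096 has 31 days: 110 − 31 = 79 left.
February 2096 has 29 days (2096 is a leap year): 79 − 29 = 50 left.
January 2096 has 31 days: 50 − 31 = 19 left.
December 2095 has 31 days; 31 − 19 = 12 → December 12, 2095.
Going back 11 weeks (= 77 days) from December 12, 2095:
Going back 12 days from December 12, 2095 reaches the end of the previous month; 77 − 12 = 65 left.
November 2095 has 30 days: 65 − 30 = 35 left.
October 2095 has 31 days: 35 − 31 = 4 left.
September 2095 has 30 days; 30 − 4 = 26 → September 26, 2095.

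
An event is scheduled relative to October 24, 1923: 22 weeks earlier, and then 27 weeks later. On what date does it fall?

Subtracting 22 weeks (= 154 days) from October 24, 1923:
Going back 24 days from October 24, 1923 reaches the end of the previous month; 154 − 24 = 130 left.
September 1923 has 30 days: 130 − 30 = 100 left.
August 1923 has 31 days: 100 − 31 = 69 left.
July 1923 has 31 days: 69 − 31 = 38 left.
June 1923 has 30 days: 38 − 30 = 8 left.
May 1923 has 31 days; 31 − 8 = 23 → May 23, 1923.
Advancing 27 weeks (= 189 days) from May 23, 1923:
May has 31 days, so 31 − 23 = 8 days remain after May 23, 1923; 189 − 8 = 181 left.
June 1923 has 30 days: 181 − 30 = 151 left.
July 1923 has 31 days: 151 − 31 = 120 left.
August 1923 has 31 days: 120 − 31 = 89 left.
September 1923 has 30 days: 89 − 30 = 59 left.
October 1923 has 31 days: 59 − 31 = 28 left.
28 days into November 1923 → November 28, 1923.

November 28, 1923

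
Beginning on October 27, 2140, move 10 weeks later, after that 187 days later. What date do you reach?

July 11, 2141

Adding 10 weeks (= 70 days) from October 27, 2140:
October has 31 days, so 31 − 27 = 4 days remain after October 27, 2140; 70 − 4 = 66 left.
November 2140 has 30 days: 66 − 30 = 36 left.
December 2140 has 31 days: 36 − 31 = 5 left.
5 days into January 2141 → January 5, 2141.
Counting forward 187 days from January 5, 2141:
January has 31 days, so 31 − 5 = 26 days remain after January 5, 2141; 187 − 26 = 161 left.
February 2141 has 28 days (2141 is not a leap year): 161 − 28 = 133 left.
March 2141 has 31 days: 133 − 31 = 102 left.
April 2141 has 30 days: 102 − 30 = 72 left.
May 2141 has 31 days: 72 − 31 = 41 left.
June 2141 has 30 days: 41 − 30 = 11 left.
11 days into July 2141 → July 11, 2141.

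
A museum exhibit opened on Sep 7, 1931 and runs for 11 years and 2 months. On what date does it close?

Adding 11 years and 2 months from September 7, 1931.
+11 years → 1942; month 9 + 2 = 11 → November 1942.
Day 7 is valid in November, giving November 7, 1942.

November 7, 1942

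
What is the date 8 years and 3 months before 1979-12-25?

Subtracting 8 years and 3 months from December 25, 1979.
-8 years → 1971; month 12 − 3 = 9 → September 1971.
Day 25 is valid in September, giving September 25, 1971.

September 25, 1971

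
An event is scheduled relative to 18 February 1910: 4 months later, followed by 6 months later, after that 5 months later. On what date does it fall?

May 18, 1911

Advancing 4 months from February 18, 1910:
month 2 + 4 = 6 → June 1910.
Day 18 is valid in June, giving June 18, 1910.
Adding 6 months from June 18, 1910:
month 6 + 6 = 12 → December 1910.
Day 18 is valid in December, giving December 18, 1910.
Counting forward 5 months from December 18, 1910:
month 12 + 5 = 17, which is month 5 of year 1911 → May 1911.
Day 18 is valid in May, giving May 18, 1911.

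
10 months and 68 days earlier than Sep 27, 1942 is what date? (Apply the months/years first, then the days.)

September 20, 1941

Going back 10 months and 68 days from September 27, 1942: first the month/year part, then the days.
month 9 − 10 = -1, which is month 11 of year 1941 → November 1941.
Day 27 is valid in November, giving November 27, 1941.
Now subtract 68 days from November 27, 1941.
Going back 27 days from November 27, 1941 reaches the end of the previous month; 68 − 27 = 41 left.
October 1941 has 31 days: 41 − 31 = 10 left.
September 1941 has 30 days; 30 − 10 = 20 → September 20, 1941.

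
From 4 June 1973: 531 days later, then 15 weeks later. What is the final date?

Adding 531 days from June 4, 1973:
June has 30 days, so 30 − 4 = 26 days remain after June 4, 1973; 531 − 26 = 505 left.
July 1973 has 31 days: 505 − 31 = 474 left.
August 1973 has 31 days: 474 − 31 = 443 left.
September 1973 has 30 days: 443 − 30 = 413 left.
October 1973 has 31 days: 413 − 31 = 382 left.
November 1973 has 30 days: 382 − 30 = 352 left.
December 1973 has 31 days: 352 − 31 = 321 left.
January 1974 has 31 days: 321 − 31 = 290 left.
February 1974 has 28 days (1974 is not a leap year): 290 − 28 = 262 left.
March 1974 has 31 days: 262 − 31 = 231 left.
April 1974 has 30 days: 231 − 30 = 201 left.
May 1974 has 31 days: 201 − 31 = 170 left.
June 1974 has 30 days: 170 − 30 = 140 left.
July 1974 has 31 days: 140 − 31 = 109 left.
August 1974 has 31 days: 109 − 31 = 78 left.
September 1974 has 30 days: 78 − 30 = 48 left.
October 1974 has 31 days: 48 − 31 = 17 left.
17 days into November 1974 → November 17, 1974.
Advancing 15 weeks (= 105 days) from November 17, 1974:
November has 30 days, so 30 − 17 = 13 days remain after November 17, 1974; 105 − 13 = 92 left.
December 1974 has 31 days: 92 − 31 = 61 left.
January 1975 has 31 days: 61 − 31 = 30 left.
February 1975 has 28 days (1975 is not a leap year): 30 − 28 = 2 left.
2 days into March 1975 → March 2, 1975.

March 2, 1975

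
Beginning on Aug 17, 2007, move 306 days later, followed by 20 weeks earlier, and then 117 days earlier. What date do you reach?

October 5, 2007

Advancing 306 days from August 17, 2007:
August has 31 days, so 31 − 17 = 14 days remain after August 17, 2007; 306 − 14 = 292 left.
September 2007 has 30 days: 292 − 30 = 262 left.
October 2007 has 31 days: 262 − 31 = 231 left.
November 2007 has 30 days: 231 − 30 = 201 left.
December 2007 has 31 days: 201 − 31 = 170 left.
January 2008 has 31 days: 170 − 31 = 139 left.
February 2008 has 29 days (2008 is a leap year): 139 − 29 = 110 left.
March 2008 has 31 days: 110 − 31 = 79 left.
April 2008 has 30 days: 79 − 30 = 49 left.
May 2008 has 31 days: 49 − 31 = 18 left.
18 days into June 2008 → June 18, 2008.
Subtracting 20 weeks (= 140 days) from June 18, 2008:
Going back 18 days from June 18, 2008 reaches the end of the previous month; 140 − 18 = 122 left.
May 2008 has 31 days: 122 − 31 = 91 left.
April 2008 has 30 days: 91 − 30 = 61 left.
March 2008 has 31 days: 61 − 31 = 30 left.
February 2008 has 29 days (2008 is a leap year): 30 − 29 = 1 left.
January 2008 has 31 days; 31 − 1 = 30 → January 30, 2008.
Going back 117 days from January 30, 2008:
Going back 30 days from January 30, 2008 reaches the end of the previous month; 117 − 30 = 87 left.
December 2007 has 31 days: 87 − 31 = 56 left.
November 2007 has 30 days: 56 − 30 = 26 left.
October 2007 has 31 days; 31 − 26 = 5 → October 5, 2007.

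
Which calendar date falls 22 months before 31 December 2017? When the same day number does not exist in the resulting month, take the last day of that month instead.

Counting back 22 months from December 31, 2017.
month 12 − 22 = -10, which is month 2 of year 2016 → February 2016.
February 2016 has only 29 days (2016 is a leap year — relevant if February), and the start was day 31, so the date clamps to February 29, 2016.

February 29, 2016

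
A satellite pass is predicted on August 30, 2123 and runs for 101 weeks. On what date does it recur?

Adding 101 weeks = 707 days from August 30, 2123.
August has 31 days, so 31 − 30 = 1 day remains after August 30, 2123; 707 − 1 = 706 left.
September 2123 has 30 days: 706 − 30 = 676 left.
October 2123 has 31 days: 676 − 31 = 645 left.
November 2123 has 30 days: 645 − 30 = 615 left.
December 2123 has 31 days: 615 − 31 = 584 left.
January 2124 has 31 days: 584 − 31 = 553 left.
February 2124 has 29 days (2124 is a leap year): 553 − 29 = 524 left.
March 2124 has 31 days: 524 − 31 = 493 left.
April 2124 has 30 days: 493 − 30 = 463 left.
May 2124 has 31 days: 463 − 31 = 432 left.
June 2124 has 30 days: 432 − 30 = 402 left.
July 2124 has 31 days: 402 − 31 = 371 left.
August 2124 has 31 days: 371 − 31 = 340 left.
September 2124 has 30 days: 340 − 30 = 310 left.
October 2124 has 31 days: 310 − 31 = 279 left.
November 2124 has 30 days: 279 − 30 = 249 left.
December 2124 has 31 days: 249 − 31 = 218 left.
January 2125 has 31 days: 218 − 31 = 187 left.
February 2125 has 28 days (2125 is not a leap year): 187 − 28 = 159 left.
March 2125 has 31 days: 159 − 31 = 128 left.
April 2125 has 30 days: 128 − 30 = 98 left.
May 2125 has 31 days: 98 − 31 = 67 left.
June 2125 has 30 days: 67 − 30 = 37 left.
July 2125 has 31 days: 37 − 31 = 6 left.
6 days into August 2125 → August 6, 2125.

August 6, 2125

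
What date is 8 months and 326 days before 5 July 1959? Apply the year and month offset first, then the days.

Subtracting 8 months and 326 days from July 5, 1959: first the month/year part, then the days.
month 7 − 8 = -1, which is month 11 of year 1958 → November 1958.
Day 5 is valid in November, giving November 5, 1958.
Now subtract 326 days from November 5, 1958.
Going back 5 days from November 5, 1958 reaches the end of the previous month; 326 − 5 = 321 left.
October 1958 has 31 days: 321 − 31 = 290 left.
September 1958 has 30 days: 290 − 30 = 260 left.
August 1958 has 31 days: 260 − 31 = 229 left.
July 1958 has 31 days: 229 − 31 = 198 left.
June 1958 has 30 days: 198 − 30 = 168 left.
May 1958 has 31 days: 168 − 31 = 137 left.
April 1958 has 30 days: 137 − 30 = 107 left.
March 1958 has 31 days: 107 − 31 = 76 left.
February 1958 has 28 days (1958 is not a leap year): 76 − 28 = 48 left.
January 1958 has 31 days: 48 − 31 = 17 left.
December 1957 has 31 days; 31 − 17 = 14 → December 14, 1957.

December 14, 1957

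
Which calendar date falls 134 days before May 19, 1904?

Counting back 134 days from May 19, 1904.
Going back 19 days from May 19, 1904 reaches the end of the previous month; 134 − 19 = 115 left.
April 1904 has 30 days: 115 − 30 = 85 left.
March 1904 has 31 days: 85 − 31 = 54 left.
February 1904 has 29 days (1904 is a leap year): 54 − 29 = 25 left.
January 1904 has 31 days; 31 − 25 = 6 → January 6, 1904.

January 6, 1904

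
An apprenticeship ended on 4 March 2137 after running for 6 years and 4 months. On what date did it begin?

November 4, 2130

Subtracting 6 years and 4 months from March 4, 2137.
-6 years → 2131; month 3 − 4 = -1, which is month 11 of year 2130 → November 2130.
Day 4 is valid in November, giving November 4, 2130.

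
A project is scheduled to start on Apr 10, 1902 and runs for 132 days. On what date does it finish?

Counting forward 132 days from April 10, 1902.
April has 30 days, so 30 − 10 = 20 days remain after April 10, 1902; 132 − 20 = 112 left.
May 1902 has 31 days: 112 − 31 = 81 left.
June 1902 has 30 days: 81 − 30 = 51 left.
July 1902 has 31 days: 51 − 31 = 20 left.
20 days into August 1902 → August 20, 1902.

August 20, 1902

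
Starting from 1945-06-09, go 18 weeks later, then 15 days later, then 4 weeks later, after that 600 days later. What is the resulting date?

July 18, 1947

Adding 18 weeks (= 126 days) from June 9, 1945:
June has 30 days, so 30 − 9 = 21 days remain after June 9, 1945; 126 − 21 = 105 left.
July 1945 has 31 days: 105 − 31 = 74 left.
August 1945 has 31 days: 74 − 31 = 43 left.
September 1945 has 30 days: 43 − 30 = 13 left.
13 days into October 1945 → October 13, 1945.
Advancing 15 days from October 13, 1945:
October has 31 days; 13 + 15 = 28, still in October.
Counting forward 4 weeks (= 28 days) from October 28, 1945:
October has 31 days, so 31 − 28 = 3 days remain after October 28, 1945; 28 − 3 = 25 left.
25 days into November 1945 → November 25, 1945.
Adding 600 days from November 25, 1945:
November has 30 days, so 30 − 25 = 5 days remain after November 25, 1945; 600 − 5 = 595 left.
December 1945 has 31 days: 595 − 31 = 564 left.
January 1946 has 31 days: 564 − 31 = 533 left.
February 1946 has 28 days (1946 is not a leap year): 533 − 28 = 505 left.
March 1946 has 31 days: 505 − 31 = 474 left.
April 1946 has 30 days: 474 − 30 = 444 left.
May 1946 has 31 days: 444 − 31 = 413 left.
June 1946 has 30 days: 413 − 30 = 383 left.
July 1946 has 31 days: 383 − 31 = 352 left.
August 1946 has 31 days: 352 − 31 = 321 left.
September 1946 has 30 days: 321 − 30 = 291 left.
October 1946 has 31 days: 291 − 31 = 260 left.
November 1946 has 30 days: 260 − 30 = 230 left.
December 1946 has 31 days: 230 − 31 = 199 left.
January 1947 has 31 days: 199 − 31 = 168 left.
February 1947 has 28 days (1947 is not a leap year): 168 − 28 = 140 left.
March 1947 has 31 days: 140 − 31 = 109 left.
April 1947 has 30 days: 109 − 30 = 79 left.
May 1947 has 31 days: 79 − 31 = 48 left.
June 1947 has 30 days: 48 − 30 = 18 left.
18 days into July 1947 → July 18, 1947.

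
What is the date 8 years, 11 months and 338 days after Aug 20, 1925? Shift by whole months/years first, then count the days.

Adding 8 years, 11 months and 338 days from August 20, 1925: first the month/year part, then the days.
+8 years → 1933; month 8 + 11 = 19, which is month 7 of year 1934 → July 1934.
Day 20 is valid in July, giving July 20, 1934.
Now add 338 days from July 20, 1934.
July has 31 days, so 31 − 20 = 11 days remain after July 20, 1934; 338 − 11 = 327 left.
August 1934 has 31 days: 327 − 31 = 296 left.
September 1934 has 30 days: 296 − 30 = 266 left.
October 1934 has 31 days: 266 − 31 = 235 left.
November 1934 has 30 days: 235 − 30 = 205 left.
December 1934 has 31 days: 205 − 31 = 174 left.
January 1935 has 31 days: 174 − 31 = 143 left.
February 1935 has 28 days (1935 is not a leap year): 143 − 28 = 115 left.
March 1935 has 31 days: 115 − 31 = 84 left.
April 1935 has 30 days: 84 − 30 = 54 left.
May 1935 has 31 days: 54 − 31 = 23 left.
23 days into June 1935 → June 23, 1935.

June 23, 1935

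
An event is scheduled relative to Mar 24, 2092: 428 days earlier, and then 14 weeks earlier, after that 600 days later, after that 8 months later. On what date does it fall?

February 6, 2093

Going back 428 days from March 24, 2092:
Going back 24 days from March 24, 2092 reaches the end of the previous month; 428 − 24 = 404 left.
February 2092 has 29 days (2092 is a leap year): 404 − 29 = 375 left.
January 2092 has 31 days: 375 − 31 = 344 left.
December 2091 has 31 days: 344 − 31 = 313 left.
November 2091 has 30 days: 313 − 30 = 283 left.
October 2091 has 31 days: 283 − 31 = 252 left.
September 2091 has 30 days: 252 − 30 = 222 left.
August 2091 has 31 days: 222 − 31 = 191 left.
July 2091 has 31 days: 191 − 31 = 160 left.
June 2091 has 30 days: 160 − 30 = 130 left.
May 2091 has 31 days: 130 − 31 = 99 left.
April 2091 has 30 days: 99 − 30 = 69 left.
March 2091 has 31 days: 69 − 31 = 38 left.
February 2091 has 28 days (2091 is not a leap year): 38 − 28 = 10 left.
January 2091 has 31 days; 31 − 10 = 21 → January 21, 2091.
Counting back 14 weeks (= 98 days) from January 21, 2091:
Going back 21 days from January 21, 2091 reaches the end of the previous month; 98 − 21 = 77 left.
December 2090 has 31 days: 77 − 31 = 46 left.
November 2090 has 30 days: 46 − 30 = 16 left.
October 2090 has 31 days; 31 − 16 = 15 → October 15, 2090.
Counting forward 600 days from October 15, 2090:
October has 31 days, so 31 − 15 = 16 days remain after October 15, 2090; 600 − 16 = 584 left.
November 2090 has 30 days: 584 − 30 = 554 left.
December 2090 has 31 days: 554 − 31 = 523 left.
January 2091 has 31 days: 523 − 31 = 492 left.
February 2091 has 28 days (2091 is not a leap year): 492 − 28 = 464 left.
March 2091 has 31 days: 464 − 31 = 433 left.
April 2091 has 30 days: 433 − 30 = 403 left.
May 2091 has 31 days: 403 − 31 = 372 left.
June 2091 has 30 days: 372 − 30 = 342 left.
July 2091 has 31 days: 342 − 31 = 311 left.
August 2091 has 31 days: 311 − 31 = 280 left.
September 2091 has 30 days: 280 − 30 = 250 left.
October 2091 has 31 days: 250 − 31 = 219 left.
November 2091 has 30 days: 219 − 30 = 189 left.
December 2091 has 31 days: 189 − 31 = 158 left.
January 2092 has 31 days: 158 − 31 = 127 left.
February 2092 has 29 days (2092 is a leap year): 127 − 29 = 98 left.
March 2092 has 31 days: 98 − 31 = 67 left.
April 2092 has 30 days: 67 − 30 = 37 left.
May 2092 has 31 days: 37 − 31 = 6 left.
6 days into June 2092 → June 6, 2092.
Adding 8 months from June 6, 2092:
month 6 + 8 = 14, which is month 2 of year 2093 → February 2093.
Day 6 is valid in February, giving February 6, 2093.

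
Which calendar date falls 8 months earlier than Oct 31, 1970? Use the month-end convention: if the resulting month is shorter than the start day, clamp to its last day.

February 28, 1970

Going back 8 months from October 31, 1970.
month 10 − 8 = 2 → February 1970.
February 1970 has only 28 days (1970 is not a leap year — relevant if February), and the start was day 31, so the date clamps to February 28, 1970.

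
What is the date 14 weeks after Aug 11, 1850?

November 17, 1850

Adding 14 weeks = 98 days from August 11, 1850.
August has 31 days, so 31 − 11 = 20 days remain after August 11, 1850; 98 − 20 = 78 left.
September 1850 has 30 days: 78 − 30 = 48 left.
October 1850 has 31 days: 48 − 31 = 17 left.
17 days into November 1850 → November 17, 1850.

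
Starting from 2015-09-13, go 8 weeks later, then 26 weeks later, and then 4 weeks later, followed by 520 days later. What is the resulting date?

November 7, 2017

Advancing 8 weeks (= 56 days) from September 13, 2015:
September has 30 days, so 30 − 13 = 17 days remain after September 13, 2015; 56 − 17 = 39 left.
October 2015 has 31 days: 39 − 31 = 8 left.
8 days into November 2015 → November 8, 2015.
Advancing 26 weeks (= 182 days) from November 8, 2015:
November has 30 days, so 30 − 8 = 22 days remain after November 8, 2015; 182 − 22 = 160 left.
December 2015 has 31 days: 160 − 31 = 129 left.
January 2016 has 31 days: 129 − 31 = 98 left.
February 2016 has 29 days (2016 is a leap year): 98 − 29 = 69 left.
March 2016 has 31 days: 69 − 31 = 38 left.
April 2016 has 30 days: 38 − 30 = 8 left.
8 days into May 2016 → May 8, 2016.
Advancing 4 weeks (= 28 days) from May 8, 2016:
May has 31 days, so 31 − 8 = 23 days remain after May 8, 2016; 28 − 23 = 5 left.
5 days into June 2016 → June 5, 2016.
Counting forward 520 days from June 5, 2016:
June has 30 days, so 30 − 5 = 25 days remain after June 5, 2016; 520 − 25 = 495 left.
July 2016 has 31 days: 495 − 31 = 464 left.
August 2016 has 31 days: 464 − 31 = 433 left.
September 2016 has 30 days: 433 − 30 = 403 left.
October 2016 has 31 days: 403 − 31 = 372 left.
November 2016 has 30 days: 372 − 30 = 342 left.
December 2016 has 31 days: 342 − 31 = 311 left.
January 2017 has 31 days: 311 − 31 = 280 left.
February 2017 has 28 days (2017 is not a leap year): 280 − 28 = 252 left.
March 2017 has 31 days: 252 − 31 = 221 left.
April 2017 has 30 days: 221 − 30 = 191 left.
May 2017 has 31 days: 191 − 31 = 160 left.
June 2017 has 30 days: 160 − 30 = 130 left.
July 2017 has 31 days: 130 − 31 = 99 left.
August 2017 has 31 days: 99 − 31 = 68 left.
September 2017 has 30 days: 68 − 30 = 38 left.
October 2017 has 31 days: 38 − 31 = 7 left.
7 days into November 2017 → November 7, 2017.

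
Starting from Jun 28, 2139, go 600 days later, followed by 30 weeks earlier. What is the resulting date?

July 22, 2140

Counting forward 600 days from June 28, 2139:
June has 30 days, so 30 − 28 = 2 days remain after June 28, 2139; 600 − 2 = 598 left.
July 2139 has 31 days: 598 − 31 = 567 left.
August 2139 has 31 days: 567 − 31 = 536 left.
September 2139 has 30 days: 536 − 30 = 506 left.
October 2139 has 31 days: 506 − 31 = 475 left.
November 2139 has 30 days: 475 − 30 = 445 left.
December 2139 has 31 days: 445 − 31 = 414 left.
January 2140 has 31 days: 414 − 31 = 383 left.
February 2140 has 29 days (2140 is a leap year): 383 − 29 = 354 left.
March 2140 has 31 days: 354 − 31 = 323 left.
April 2140 has 30 days: 323 − 30 = 293 left.
May 2140 has 31 days: 293 − 31 = 262 left.
June 2140 has 30 days: 262 − 30 = 232 left.
July 2140 has 31 days: 232 − 31 = 201 left.
August 2140 has 31 days: 201 − 31 = 170 left.
September 2140 has 30 days: 170 − 30 = 140 left.
October 2140 has 31 days: 140 − 31 = 109 left.
November 2140 has 30 days: 109 − 30 = 79 left.
December 2140 has 31 days: 79 − 31 = 48 left.
January 2141 has 31 days: 48 − 31 = 17 left.
17 days into February 2141 → February 17, 2141.
Counting back 30 weeks (= 210 days) from February 17, 2141:
Going back 17 days from February 17, 2141 reaches the end of the previous month; 210 − 17 = 193 left.
January 2141 has 31 days: 193 − 31 = 162 left.
December 2140 has 31 days: 162 − 31 = 131 left.
November 2140 has 30 days: 131 − 30 = 101 left.
October 2140 has 31 days: 101 − 31 = 70 left.
September 2140 has 30 days: 70 − 30 = 40 left.
August 2140 has 31 days: 40 − 31 = 9 left.
July 2140 has 31 days; 31 − 9 = 22 → July 22, 2140.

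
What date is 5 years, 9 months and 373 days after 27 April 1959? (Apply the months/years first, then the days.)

Advancing 5 years, 9 months and 373 days from April 27, 1959: first the month/year part, then the days.
+5 years → 1964; month 4 + 9 = 13, which is month 1 of year 1965 → January 1965.
Day 27 is valid in January, giving January 27, 1965.
Now add 373 days from January 27, 1965.
January has 31 days, so 31 − 27 = 4 days remain after January 27, 1965; 373 − 4 = 369 left.
February 1965 has 28 days (1965 is not a leap year): 369 − 28 = 341 left.
March 1965 has 31 days: 341 − 31 = 310 left.
April 1965 has 30 days: 310 − 30 = 280 left.
May 1965 has 31 days: 280 − 31 = 249 left.
June 1965 has 30 days: 249 − 30 = 219 left.
July 1965 has 31 days: 219 − 31 = 188 left.
August 1965 has 31 days: 188 − 31 = 157 left.
September 1965 has 30 days: 157 − 30 = 127 left.
October 1965 has 31 days: 127 − 31 = 96 left.
November 1965 has 30 days: 96 − 30 = 66 left.
December 1965 has 31 days: 66 − 31 = 35 left.
January 1966 has 31 days: 35 − 31 = 4 left.
4 days into February 1966 → February 4, 1966.

February 4, 1966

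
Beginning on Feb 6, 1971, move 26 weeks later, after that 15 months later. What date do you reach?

Adding 26 weeks (= 182 days) from February 6, 1971:
February has 28 days, so 28 − 6 = 22 days remain after February 6, 1971; 182 − 22 = 160 left.
March 1971 has 31 days: 160 − 31 = 129 left.
April 1971 has 30 days: 129 − 30 = 99 left.
May 1971 has 31 days: 99 − 31 = 68 left.
June 1971 has 30 days: 68 − 30 = 38 left.
July 1971 has 31 days: 38 − 31 = 7 left.
7 days into August 1971 → August 7, 1971.
Counting forward 15 months from August 7, 1971:
month 8 + 15 = 23, which is month 11 of year 1972 → November 1972.
Day 7 is valid in November, giving November 7, 1972.

November 7, 1972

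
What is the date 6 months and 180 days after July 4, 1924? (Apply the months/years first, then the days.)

Adding 6 months and 180 days from July 4, 1924: first the month/year part, then the days.
month 7 + 6 = 13, which is month 1 of year 1925 → January 1925.
Day 4 is valid in January, giving January 4, 1925.
Now add 180 days from January 4, 1925.
January has 31 days, so 31 − 4 = 27 days remain after January 4, 1925; 180 − 27 = 153 left.
February 1925 has 28 days (1925 is not a leap year): 153 − 28 = 125 left.
March 1925 has 31 days: 125 − 31 = 94 left.
April 1925 has 30 days: 94 − 30 = 64 left.
May 1925 has 31 days: 64 − 31 = 33 left.
June 1925 has 30 days: 33 − 30 = 3 left.
3 days into July 1925 → July 3, 1925.

July 3, 1925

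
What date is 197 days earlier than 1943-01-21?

July 8, 1942

Going back 197 days from January 21, 1943.
Going back 21 days from January 21, 1943 reaches the end of the previous month; 197 − 21 = 176 left.
December 1942 has 31 days: 176 − 31 = 145 left.
November 1942 has 30 days: 145 − 30 = 115 left.
October 1942 has 31 days: 115 − 31 = 84 left.
September 1942 has 30 days: 84 − 30 = 54 left.
August 1942 has 31 days: 54 − 31 = 23 left.
July 1942 has 31 days; 31 − 23 = 8 → July 8, 1942.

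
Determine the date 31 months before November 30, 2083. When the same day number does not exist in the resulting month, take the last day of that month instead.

Subtracting 31 months from November 30, 2083.
month 11 − 31 = -20, which is month 4 of year 2081 → April 2081.
Day 30 is valid in April, giving April 30, 2081.

April 30, 2081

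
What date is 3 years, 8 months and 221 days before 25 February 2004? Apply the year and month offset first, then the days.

Subtracting 3 years, 8 months and 221 days from February 25, 2004: first the month/year part, then the days.
-3 years → 2001; month 2 − 8 = -6, which is month 6 of year 2000 → June 2000.
Day 25 is valid in June, giving June 25, 2000.
Now subtract 221 days from June 25, 2000.
Going back 25 days from June 25, 2000 reaches the end of the previous month; 221 − 25 = 196 left.
May 2000 has 31 days: 196 − 31 = 165 left.
April 2000 has 30 days: 165 − 30 = 135 left.
March 2000 has 31 days: 135 − 31 = 104 left.
February 2000 has 29 days (2000 is a leap year (divisible by 400)): 104 − 29 = 75 left.
January 2000 has 31 days: 75 − 31 = 44 left.
December 1999 has 31 days: 44 − 31 = 13 left.
November 1999 has 30 days; 30 − 13 = 17 → November 17, 1999.

November 17, 1999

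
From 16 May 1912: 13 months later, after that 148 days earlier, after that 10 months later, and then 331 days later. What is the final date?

October 16, 1914

Counting forward 13 months from May 16, 1912:
month 5 + 13 = 18, which is month 6 of year 1913 → June 1913.
Day 16 is valid in June, giving June 16, 1913.
Going back 148 days from June 16, 1913:
Going back 16 days from June 16, 1913 reaches the end of the previous month; 148 − 16 = 132 left.
May 1913 has 31 days: 132 − 31 = 101 left.
April 1913 has 30 days: 101 − 30 = 71 left.
March 1913 has 31 days: 71 − 31 = 40 left.
February 1913 has 28 days (1913 is not a leap year): 40 − 28 = 12 left.
January 1913 has 31 days; 31 − 12 = 19 → January 19, 1913.
Adding 10 months from January 19, 1913:
month 1 + 10 = 11 → November 1913.
Day 19 is valid in November, giving November 19, 1913.
Advancing 331 days from November 19, 1913:
November has 30 days, so 30 − 19 = 11 days remain after November 19, 1913; 331 − 11 = 320 left.
December 1913 has 31 days: 320 − 31 = 289 left.
January 1914 has 31 days: 289 − 31 = 258 left.
February 1914 has 28 days (1914 is not a leap year): 258 − 28 = 230 left.
March 1914 has 31 days: 230 − 31 = 199 left.
April 1914 has 30 days: 199 − 30 = 169 left.
May 1914 has 31 days: 169 − 31 = 138 left.
June 1914 has 30 days: 138 − 30 = 108 left.
July 1914 has 31 days: 108 − 31 = 77 left.
August 1914 has 31 days: 77 − 31 = 46 left.
September 1914 has 30 days: 46 − 30 = 16 left.
16 days into October 1914 → October 16, 1914.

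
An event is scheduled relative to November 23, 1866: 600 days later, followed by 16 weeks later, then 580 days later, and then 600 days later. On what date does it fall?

Counting forward 600 days from November 23, 1866:
November has 30 days, so 30 − 23 = 7 days remain after November 23, 1866; 600 − 7 = 593 left.
December 1866 has 31 days: 593 − 31 = 562 left.
January 1867 has 31 days: 562 − 31 = 531 left.
February 1867 has 28 days (1867 is not a leap year): 531 − 28 = 503 left.
March 1867 has 31 days: 503 − 31 = 472 left.
April 1867 has 30 days: 472 − 30 = 442 left.
May 1867 has 31 days: 442 − 31 = 411 left.
June 1867 has 30 days: 411 − 30 = 381 left.
July 1867 has 31 days: 381 − 31 = 350 left.
August 1867 has 31 days: 350 − 31 = 319 left.
September 1867 has 30 days: 319 − 30 = 289 left.
October 1867 has 31 days: 289 − 31 = 258 left.
November 1867 has 30 days: 258 − 30 = 228 left.
December 1867 has 31 days: 228 − 31 = 197 left.
January 1868 has 31 days: 197 − 31 = 166 left.
February 1868 has 29 days (1868 is a leap year): 166 − 29 = 137 left.
March 1868 has 31 days: 137 − 31 = 106 left.
April 1868 has 30 days: 106 − 30 = 76 left.
May 1868 has 31 days: 76 − 31 = 45 left.
June 1868 has 30 days: 45 − 30 = 15 left.
15 days into July 1868 → July 15, 1868.
Adding 16 weeks (= 112 days) from July 15, 1868:
July has 31 days, so 31 − 15 = 16 days remain after July 15, 1868; 112 − 16 = 96 left.
August 1868 has 31 days: 96 − 31 = 65 left.
September 1868 has 30 days: 65 − 30 = 35 left.
October 1868 has 31 days: 35 − 31 = 4 left.
4 days into November 1868 → November 4, 1868.
Advancing 580 days from November 4, 1868:
November has 30 days, so 30 − 4 = 26 days remain after November 4, 1868; 580 − 26 = 554 left.
December 1868 has 31 days: 554 − 31 = 523 left.
January 1869 has 31 days: 523 − 31 = 492 left.
February 1869 has 28 days (1869 is not a leap year): 492 − 28 = 464 left.
March 1869 has 31 days: 464 − 31 = 433 left.
April 1869 has 30 days: 433 − 30 = 403 left.
May 1869 has 31 days: 403 − 31 = 372 left.
June 1869 has 30 days: 372 − 30 = 342 left.
July 1869 has 31 days: 342 − 31 = 311 left.
August 1869 has 31 days: 311 − 31 = 280 left.
September 1869 has 30 days: 280 − 30 = 250 left.
October 1869 has 31 days: 250 − 31 = 219 left.
November 1869 has 30 days: 219 − 30 = 189 left.
December 1869 has 31 days: 189 − 31 = 158 left.
January 1870 has 31 days: 158 − 31 = 127 left.
February 1870 has 28 days (1870 is not a leap year): 127 − 28 = 99 left.
March 1870 has 31 days: 99 − 31 = 68 left.
April 1870 has 30 days: 68 − 30 = 38 left.
May 1870 has 31 days: 38 − 31 = 7 left.
7 days into June 1870 → June 7, 1870.
Adding 600 days from June 7, 1870:
June has 30 days, so 30 − 7 = 23 days remain after June 7, 1870; 600 − 23 = 577 left.
July 1870 has 31 days: 577 − 31 = 546 left.
August 1870 has 31 days: 546 − 31 = 515 left.
September 1870 has 30 days: 515 − 30 = 485 left.
October 1870 has 31 days: 485 − 31 = 454 left.
November 1870 has 30 days: 454 − 30 = 424 left.
December 1870 has 31 days: 424 − 31 = 393 left.
January 1871 has 31 days: 393 − 31 = 362 left.
February 1871 has 28 days (1871 is not a leap year): 362 − 28 = 334 left.
March 1871 has 31 days: 334 − 31 = 303 left.
April 1871 has 30 days: 303 − 30 = 273 left.
May 1871 has 31 days: 273 − 31 = 242 left.
June 1871 has 30 days: 242 − 30 = 212 left.
July 1871 has 31 days: 212 − 31 = 181 left.
August 1871 has 31 days: 181 − 31 = 150 left.
September 1871 has 30 days: 150 − 30 = 120 left.
October 1871 has 31 days: 120 − 31 = 89 left.
November 1871 has 30 days: 89 − 30 = 59 left.
December 1871 has 31 days: 59 − 31 = 28 left.
28 days into January 1872 → January 28, 1872.

January 28, 1872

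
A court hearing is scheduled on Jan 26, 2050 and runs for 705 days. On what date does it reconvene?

Adding 705 days from January 26, 2050.
January has 31 days, so 31 − 26 = 5 days remain after January 26, 2050; 705 − 5 = 700 left.
February 2050 has 28 days (2050 is not a leap year): 700 − 28 = 672 left.
March 2050 has 31 days: 672 − 31 = 641 left.
April 2050 has 30 days: 641 − 30 = 611 left.
May 2050 has 31 days: 611 − 31 = 580 left.
June 2050 has 30 days: 580 − 30 = 550 left.
July 2050 has 31 days: 550 − 31 = 519 left.
August 2050 has 31 days: 519 − 31 = 488 left.
September 2050 has 30 days: 488 − 30 = 458 left.
October 2050 has 31 days: 458 − 31 = 427 left.
November 2050 has 30 days: 427 − 30 = 397 left.
December 2050 has 31 days: 397 − 31 = 366 left.
January 2051 has 31 days: 366 − 31 = 335 left.
February 2051 has 28 days (2051 is not a leap year): 335 − 28 = 307 left.
March 2051 has 31 days: 307 − 31 = 276 left.
April 2051 has 30 days: 276 − 30 = 246 left.
May 2051 has 31 days: 246 − 31 = 215 left.
June 2051 has 30 days: 215 − 30 = 185 left.
July 2051 has 31 days: 185 − 31 = 154 left.
August 2051 has 31 days: 154 − 31 = 123 left.
September 2051 has 30 days: 123 − 30 = 93 left.
October 2051 has 31 days: 93 − 31 = 62 left.
November 2051 has 30 days: 62 − 30 = 32 left.
December 2051 has 31 days: 32 − 31 = 1 left.
1 day into January 2052 → January 1, 2052.

January 1, 2052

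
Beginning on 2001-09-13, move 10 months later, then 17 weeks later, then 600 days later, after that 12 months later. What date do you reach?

July 1, 2005

Adding 10 months from September 13, 2001:
month 9 + 10 = 19, which is month 7 of year 2002 → July 2002.
Day 13 is valid in July, giving July 13, 2002.
Adding 17 weeks (= 119 days) from July 13, 2002:
July has 31 days, so 31 − 13 = 18 days remain after July 13, 2002; 119 − 18 = 101 left.
August 2002 has 31 days: 101 − 31 = 70 left.
September 2002 has 30 days: 70 − 30 = 40 left.
October 2002 has 31 days: 40 − 31 = 9 left.
9 days into November 2002 → November 9, 2002.
Adding 600 days from November 9, 2002:
November has 30 days, so 30 − 9 = 21 days remain after November 9, 2002; 600 − 21 = 579 left.
December 2002 has 31 days: 579 − 31 = 548 left.
January 2003 has 31 days: 548 − 31 = 517 left.
February 2003 has 28 days (2003 is not a leap year): 517 − 28 = 489 left.
March 2003 has 31 days: 489 − 31 = 458 left.
April 2003 has 30 days: 458 − 30 = 428 left.
May 2003 has 31 days: 428 − 31 = 397 left.
June 2003 has 30 days: 397 − 30 = 367 left.
July 2003 has 31 days: 367 − 31 = 336 left.
August 2003 has 31 days: 336 − 31 = 305 left.
September 2003 has 30 days: 305 − 30 = 275 left.
October 2003 has 31 days: 275 − 31 = 244 left.
November 2003 has 30 days: 244 − 30 = 214 left.
December 2003 has 31 days: 214 − 31 = 183 left.
January 2004 has 31 days: 183 − 31 = 152 left.
February 2004 has 29 days (2004 is a leap year): 152 − 29 = 123 left.
March 2004 has 31 days: 123 − 31 = 92 left.
April 2004 has 30 days: 92 − 30 = 62 left.
May 2004 has 31 days: 62 − 31 = 31 left.
June 2004 has 30 days: 31 − 30 = 1 left.
1 day into July 2004 → July 1, 2004.
Advancing 12 months from July 1, 2004:
month 7 + 12 = 19, which is month 7 of year 2005 → July 2005.
Day 1 is valid in July, giving July 1, 2005.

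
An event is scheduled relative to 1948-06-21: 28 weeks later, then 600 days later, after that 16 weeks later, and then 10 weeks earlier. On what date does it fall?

Adding 28 weeks (= 196 days) from June 21, 1948:
June has 30 days, so 30 − 21 = 9 days remain after June 21, 1948; 196 − 9 = 187 left.
July 1948 has 31 days: 187 − 31 = 156 left.
August 1948 has 31 days: 156 − 31 = 125 left.
September 1948 has 30 days: 125 − 30 = 95 left.
October 1948 has 31 days: 95 − 31 = 64 left.
November 1948 has 30 days: 64 − 30 = 34 left.
December 1948 has 31 days: 34 − 31 = 3 left.
3 days into January 1949 → January 3, 1949.
Advancing 600 days from January 3, 1949:
January has 31 days, so 31 − 3 = 28 days remain after January 3, 1949; 600 − 28 = 572 left.
February 1949 has 28 days (1949 is not a leap year): 572 − 28 = 544 left.
March 1949 has 31 days: 544 − 31 = 513 left.
April 1949 has 30 days: 513 − 30 = 483 left.
May 1949 has 31 days: 483 − 31 = 452 left.
June 1949 has 30 days: 452 − 30 = 422 left.
July 1949 has 31 days: 422 − 31 = 391 left.
August 1949 has 31 days: 391 − 31 = 360 left.
September 1949 has 30 days: 360 − 30 = 330 left.
October 1949 has 31 days: 330 − 31 = 299 left.
November 1949 has 30 days: 299 − 30 = 269 left.
December 1949 has 31 days: 269 − 31 = 238 left.
January 1950 has 31 days: 238 − 31 = 207 left.
February 1950 has 28 days (1950 is not a leap year): 207 − 28 = 179 left.
March 1950 has 31 days: 179 − 31 = 148 left.
April 1950 has 30 days: 148 − 30 = 118 left.
May 1950 has 31 days: 118 − 31 = 87 left.
June 1950 has 30 days: 87 − 30 = 57 left.
July 1950 has 31 days: 57 − 31 = 26 left.
26 days into August 1950 → August 26, 1950.
Adding 16 weeks (= 112 days) from August 26, 1950:
August has 31 days, so 31 − 26 = 5 days remain after August 26, 1950; 112 − 5 = 107 left.
September 1950 has 30 days: 107 − 30 = 77 left.
October 1950 has 31 days: 77 − 31 = 46 left.
November 1950 has 30 days: 46 − 30 = 16 left.
16 days into December 1950 → December 16, 1950.
Counting back 10 weeks (= 70 days) from December 16, 1950:
Going back 16 days from December 16, 1950 reaches the end of the previous month; 70 − 16 = 54 left.
November 1950 has 30 days: 54 − 30 = 24 left.
October 1950 has 31 days; 31 − 24 = 7 → October 7, 1950.

October 7, 1950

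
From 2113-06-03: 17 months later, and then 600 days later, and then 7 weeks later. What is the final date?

August 13, 2116

Adding 17 months from June 3, 2113:
month 6 + 17 = 23, which is month 11 of year 2114 → November 2114.
Day 3 is valid in November, giving November 3, 2114.
Counting forward 600 days from November 3, 2114:
November has 30 days, so 30 − 3 = 27 days remain after November 3, 2114; 600 − 27 = 573 left.
December 2114 has 31 days: 573 − 31 = 542 left.
January 2115 has 31 days: 542 − 31 = 511 left.
February 2115 has 28 days (2115 is not a leap year): 511 − 28 = 483 left.
March 2115 has 31 days: 483 − 31 = 452 left.
April 2115 has 30 days: 452 − 30 = 422 left.
May 2115 has 31 days: 422 − 31 = 391 left.
June 2115 has 30 days: 391 − 30 = 361 left.
July 2115 has 31 days: 361 − 31 = 330 left.
August 2115 has 31 days: 330 − 31 = 299 left.
September 2115 has 30 days: 299 − 30 = 269 left.
October 2115 has 31 days: 269 − 31 = 238 left.
November 2115 has 30 days: 238 − 30 = 208 left.
December 2115 has 31 days: 208 − 31 = 177 left.
January 2116 has 31 days: 177 − 31 = 146 left.
February 2116 has 29 days (2116 is a leap year): 146 − 29 = 117 left.
March 2116 has 31 days: 117 − 31 = 86 left.
April 2116 has 30 days: 86 − 30 = 56 left.
May 2116 has 31 days: 56 − 31 = 25 left.
25 days into June 2116 → June 25, 2116.
Counting forward 7 weeks (= 49 days) from June 25, 2116:
June has 30 days, so 30 − 25 = 5 days remain after June 25, 2116; 49 − 5 = 44 left.
July 2116 has 31 days: 44 − 31 = 13 left.
13 days into August 2116 → August 13, 2116.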